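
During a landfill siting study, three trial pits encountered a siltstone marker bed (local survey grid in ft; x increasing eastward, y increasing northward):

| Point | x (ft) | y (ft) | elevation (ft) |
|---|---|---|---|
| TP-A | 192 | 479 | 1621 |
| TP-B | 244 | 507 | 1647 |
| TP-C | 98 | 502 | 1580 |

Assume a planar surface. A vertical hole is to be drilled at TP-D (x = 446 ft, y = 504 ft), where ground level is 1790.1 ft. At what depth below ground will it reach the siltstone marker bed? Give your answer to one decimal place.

51.2 ft

Two edge vectors: TP-A→TP-B = (52, 28, 26), TP-A→TP-C = (-94, 23, -41).
Normal n = (TP-A→TP-B) × (TP-A→TP-C) = (-1746, -312, 3828).
So ∂z/∂x = −n_x/n_z = 0.45611 and ∂z/∂y = −n_y/n_z = 0.08150.
Intercept c from TP-A: 1621 − 87.57 − 39.04 = 1494.39.
At (446, 504): z_contact = 203.43 + 41.08 + 1494.39 = 1738.89 ft.
Depth below ground = 1790.1 − 1738.89 = 51.2 ft.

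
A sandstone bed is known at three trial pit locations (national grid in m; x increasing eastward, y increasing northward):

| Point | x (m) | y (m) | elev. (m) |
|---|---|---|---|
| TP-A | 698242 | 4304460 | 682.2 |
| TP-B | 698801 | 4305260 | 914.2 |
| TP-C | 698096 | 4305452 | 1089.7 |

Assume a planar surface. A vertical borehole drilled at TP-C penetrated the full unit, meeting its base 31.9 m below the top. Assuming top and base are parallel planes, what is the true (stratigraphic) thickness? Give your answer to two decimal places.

29.46 m

Let the plane be z = a·x + b·y + c.
TP-B−TP-A: 559a + 800b = 232;  TP-C−TP-A: −146a + 992b = 407.5.
Solving gives a = −0.14279, b = 0.38977.
|∇z| = √(a²+b²) = 0.41510, so dip δ = arctan(0.41510) = 22.54°.
True thickness = vertical thickness × cos δ = 31.9 × cos 22.54° = 29.46 m.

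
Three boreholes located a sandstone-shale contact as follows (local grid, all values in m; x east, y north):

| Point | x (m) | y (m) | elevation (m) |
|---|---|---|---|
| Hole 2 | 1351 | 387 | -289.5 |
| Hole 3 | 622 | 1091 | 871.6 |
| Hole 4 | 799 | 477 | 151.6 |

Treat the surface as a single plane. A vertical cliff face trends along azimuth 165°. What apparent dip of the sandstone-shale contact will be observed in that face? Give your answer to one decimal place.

Let the plane be z = a·x + b·y + c.
Hole 3−Hole 2: −729a + 704b = 1161.1;  Hole 4−Hole 2: −552a + 90b = 441.1.
Solving gives a = −0.63788, b = 0.98875.
Unit vector along 165° is (sin 165°, cos 165°) = (0.2588, -0.9659).
Slope in that direction = a·(0.2588) + b·(-0.9659) = −1.12016.
Apparent dip = arctan|1.12016| = 48.2° (true dip is 49.6°, so apparent ≤ true as expected).

48.2°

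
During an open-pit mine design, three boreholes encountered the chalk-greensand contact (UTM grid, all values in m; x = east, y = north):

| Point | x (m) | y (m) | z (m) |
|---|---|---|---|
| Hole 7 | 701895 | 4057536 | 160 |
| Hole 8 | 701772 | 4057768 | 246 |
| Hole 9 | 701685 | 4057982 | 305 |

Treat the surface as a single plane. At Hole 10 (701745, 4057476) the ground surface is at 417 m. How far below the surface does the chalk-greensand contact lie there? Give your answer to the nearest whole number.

Two edge vectors: Hole 7→Hole 8 = (-123, 232, 86), Hole 7→Hole 9 = (-210, 446, 145).
Normal n = (Hole 7→Hole 8) × (Hole 7→Hole 9) = (-4716, -225, -6138).
So ∂z/∂x = −n_x/n_z = −0.76832845 and ∂z/∂y = −n_y/n_z = −0.03665689.
Intercept c from Hole 7: 160 + 539285.89 + 148736.66 = 688182.55.
At (701745, 4057476): z_contact = −539170.6 − 148734.5 + 688182.55 = 277.4 m.
Depth below ground = 417 − 277.4 = 140 m.

140 m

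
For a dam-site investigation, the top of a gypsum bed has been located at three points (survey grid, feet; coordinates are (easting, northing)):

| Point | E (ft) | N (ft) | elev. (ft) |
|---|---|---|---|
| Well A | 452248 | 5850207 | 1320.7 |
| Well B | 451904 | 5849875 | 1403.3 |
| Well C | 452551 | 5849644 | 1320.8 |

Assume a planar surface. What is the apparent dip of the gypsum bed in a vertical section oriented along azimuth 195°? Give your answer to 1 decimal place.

Two edge vectors: Well A→Well B = (-344, -332, 82.6), Well A→Well C = (303, -563, 0.1).
Normal n = (Well A→Well B) × (Well A→Well C) = (46470.6, 25062.2, 294268).
So ∂z/∂E = −n_x/n_z = −0.15792 and ∂z/∂N = −n_y/n_z = −0.08517.
Unit vector along 195° is (sin 195°, cos 195°) = (-0.2588, -0.9659).
Slope in that direction = a·(-0.2588) + b·(-0.9659) = 0.12314.
Apparent dip = arctan|0.12314| = 7.0° (true dip is 10.2°, so apparent ≤ true as expected).

7.0°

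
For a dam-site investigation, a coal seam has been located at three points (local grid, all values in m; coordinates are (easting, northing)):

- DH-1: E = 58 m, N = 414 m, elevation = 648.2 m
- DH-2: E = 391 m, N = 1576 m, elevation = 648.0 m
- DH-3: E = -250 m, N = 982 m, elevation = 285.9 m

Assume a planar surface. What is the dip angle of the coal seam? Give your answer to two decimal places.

38.67°

Let the plane be z = a·E + b·N + c.
DH-2−DH-1: 333a + 1162b = −0.2;  DH-3−DH-1: −308a + 568b = −362.3.
Solving gives a = 0.76938, b = −0.22066.
Gradient magnitude |∇z| = √(a² + b²) = √(0.59194 + 0.04869) = 0.80039.
True dip = arctan(0.80039) = 38.67°, dipping toward WNW (azimuth ≈ 286°).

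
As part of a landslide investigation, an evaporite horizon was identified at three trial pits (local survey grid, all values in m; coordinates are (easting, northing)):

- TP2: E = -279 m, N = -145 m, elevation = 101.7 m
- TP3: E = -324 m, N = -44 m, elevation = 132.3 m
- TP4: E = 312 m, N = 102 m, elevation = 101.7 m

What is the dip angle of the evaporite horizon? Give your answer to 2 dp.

15.47°

Two edge vectors: TP2→TP3 = (-45, 101, 30.6), TP2→TP4 = (591, 247, 0).
Normal n = (TP2→TP3) × (TP2→TP4) = (-7558.2, 18084.6, -70806).
So ∂z/∂E = −n_x/n_z = −0.10675 and ∂z/∂N = −n_y/n_z = 0.25541.
Gradient magnitude |∇z| = √(a² + b²) = √(0.01139 + 0.06523) = 0.27682.
True dip = arctan(0.27682) = 15.47°, dipping toward SSE (azimuth ≈ 157°).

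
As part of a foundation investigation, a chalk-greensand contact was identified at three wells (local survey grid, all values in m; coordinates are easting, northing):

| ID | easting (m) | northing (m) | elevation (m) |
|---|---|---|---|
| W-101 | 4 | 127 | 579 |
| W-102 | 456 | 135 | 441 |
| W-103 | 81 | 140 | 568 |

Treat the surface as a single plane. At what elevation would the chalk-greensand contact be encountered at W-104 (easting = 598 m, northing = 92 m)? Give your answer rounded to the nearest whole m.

Let the plane be z = a·easting + b·northing + c.
W-102−W-101: 452a + 8b = −138;  W-103−W-101: 77a + 13b = −11.
Solving gives a = −0.32433, b = 1.07490.
Then c = 579 − a·4 − b·127 = 443.78.
At (598, 92): z = −194.0 + 98.9 + 443.78 = 348.7 m.

349 m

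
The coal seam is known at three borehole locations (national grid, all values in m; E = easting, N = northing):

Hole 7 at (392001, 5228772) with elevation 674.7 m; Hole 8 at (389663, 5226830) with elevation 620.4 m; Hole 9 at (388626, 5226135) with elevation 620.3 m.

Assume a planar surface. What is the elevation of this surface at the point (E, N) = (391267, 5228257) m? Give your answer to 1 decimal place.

Two edge vectors: Hole 7→Hole 8 = (-2338, -1942, -54.3), Hole 7→Hole 9 = (-3375, -2637, -54.4).
Normal n = (Hole 7→Hole 8) × (Hole 7→Hole 9) = (-37544.3, 56075.3, -388944).
So ∂z/∂E = −n_x/n_z = −0.096528806 and ∂z/∂N = −n_y/n_z = 0.144173197.
Intercept c from Hole 7: 674.7 + 37839.39 − 753848.78 = −715334.69.
At (391267, 5228257): z = −37768.5 + 753774.5 − 715334.69 = 671.3 m.

671.3 m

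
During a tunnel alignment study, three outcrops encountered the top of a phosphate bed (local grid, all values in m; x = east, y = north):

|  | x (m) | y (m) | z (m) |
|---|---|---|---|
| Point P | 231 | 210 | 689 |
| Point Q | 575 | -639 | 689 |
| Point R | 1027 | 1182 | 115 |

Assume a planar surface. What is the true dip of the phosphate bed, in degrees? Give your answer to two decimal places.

Let the plane be z = a·x + b·y + c.
Point Q−Point P: 344a − 849b = 0;  Point R−Point P: 796a + 972b = −574.
Solving gives a = −0.48242, b = −0.19547.
Gradient magnitude |∇z| = √(a² + b²) = √(0.23273 + 0.03821) = 0.52051.
True dip = arctan(0.52051) = 27.50°, dipping toward ENE (azimuth ≈ 068°).

27.50°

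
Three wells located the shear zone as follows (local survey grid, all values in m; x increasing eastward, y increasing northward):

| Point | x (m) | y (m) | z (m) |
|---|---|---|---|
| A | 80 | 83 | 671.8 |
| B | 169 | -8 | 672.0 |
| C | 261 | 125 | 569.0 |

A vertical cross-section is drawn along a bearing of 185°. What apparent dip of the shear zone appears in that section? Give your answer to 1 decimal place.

Let the plane be z = a·x + b·y + c.
B−A: 89a − 91b = 0.2;  C−A: 181a + 42b = −102.8.
Solving gives a = −0.46249, b = −0.45452.
Unit vector along 185° is (sin 185°, cos 185°) = (-0.0872, -0.9962).
Slope in that direction = a·(-0.0872) + b·(-0.9962) = 0.49310.
Apparent dip = arctan|0.49310| = 26.2° (true dip is 33.0°, so apparent ≤ true as expected).

26.2°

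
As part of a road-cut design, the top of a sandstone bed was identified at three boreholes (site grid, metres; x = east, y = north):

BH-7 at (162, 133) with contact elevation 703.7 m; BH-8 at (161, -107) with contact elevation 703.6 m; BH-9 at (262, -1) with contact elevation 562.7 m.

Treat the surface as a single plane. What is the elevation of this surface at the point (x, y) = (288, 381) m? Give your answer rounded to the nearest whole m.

529 m

Let the plane be z = a·x + b·y + c.
BH-8−BH-7: −1a − 240b = −0.1;  BH-9−BH-7: 100a − 134b = −141.
Solving gives a = −1.40162, b = 0.00626.
Then c = 703.7 − a·162 − b·133 = 929.93.
At (288, 381): z = −403.7 + 2.4 + 929.93 = 528.6 m.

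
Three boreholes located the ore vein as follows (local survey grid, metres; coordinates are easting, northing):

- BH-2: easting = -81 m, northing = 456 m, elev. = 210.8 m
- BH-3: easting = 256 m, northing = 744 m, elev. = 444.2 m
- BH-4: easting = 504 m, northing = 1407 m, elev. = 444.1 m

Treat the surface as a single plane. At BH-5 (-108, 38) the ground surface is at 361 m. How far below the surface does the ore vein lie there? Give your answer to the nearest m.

18 m

Let the plane be z = a·easting + b·northing + c.
BH-3−BH-2: 337a + 288b = 233.4;  BH-4−BH-2: 585a + 951b = 233.3.
Solving gives a = 1.01820, b = −0.38101.
Then c = 210.8 − a·-81 − b·456 = 467.02.
At (-108, 38): z_contact = −110.0 − 14.5 + 467.02 = 342.6 m.
Depth below ground = 361 − 342.6 = 18 m.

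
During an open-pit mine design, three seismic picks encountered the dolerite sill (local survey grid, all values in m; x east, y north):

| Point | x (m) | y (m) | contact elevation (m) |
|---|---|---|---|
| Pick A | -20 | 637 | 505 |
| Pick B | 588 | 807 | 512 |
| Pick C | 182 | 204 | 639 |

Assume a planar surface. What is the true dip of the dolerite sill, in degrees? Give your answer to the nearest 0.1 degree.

Let the plane be z = a·x + b·y + c.
Pick B−Pick A: 608a + 170b = 7;  Pick C−Pick A: 202a − 433b = 134.
Solving gives a = 0.08673, b = −0.26901.
Gradient magnitude |∇z| = √(a² + b²) = √(0.00752 + 0.07237) = 0.28264.
True dip = arctan(0.28264) = 15.8°, dipping toward NNW (azimuth ≈ 342°).

15.8°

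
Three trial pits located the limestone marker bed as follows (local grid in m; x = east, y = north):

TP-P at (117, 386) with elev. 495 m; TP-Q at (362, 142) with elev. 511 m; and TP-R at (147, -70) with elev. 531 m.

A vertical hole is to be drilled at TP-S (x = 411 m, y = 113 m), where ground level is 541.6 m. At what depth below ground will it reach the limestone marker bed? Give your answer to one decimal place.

Two edge vectors: TP-P→TP-Q = (245, -244, 16), TP-P→TP-R = (30, -456, 36).
Normal n = (TP-P→TP-Q) × (TP-P→TP-R) = (-1488, -8340, -104400).
So ∂z/∂x = −n_x/n_z = −0.01425 and ∂z/∂y = −n_y/n_z = −0.07989.
Intercept c from TP-P: 495 + 1.67 + 30.84 = 527.50.
At (411, 113): z_contact = −5.86 − 9.03 + 527.50 = 512.62 m.
Depth below ground = 541.6 − 512.62 = 29.0 m.

29.0 m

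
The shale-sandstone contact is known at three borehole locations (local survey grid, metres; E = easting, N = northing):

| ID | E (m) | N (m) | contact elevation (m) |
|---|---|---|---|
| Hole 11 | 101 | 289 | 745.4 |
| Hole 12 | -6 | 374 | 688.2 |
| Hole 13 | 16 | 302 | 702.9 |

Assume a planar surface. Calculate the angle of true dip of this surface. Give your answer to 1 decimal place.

26.3°

Let the plane be z = a·E + b·N + c.
Hole 12−Hole 11: −107a + 85b = −57.2;  Hole 13−Hole 11: −85a + 13b = −42.5.
Solving gives a = 0.49176, b = −0.05391.
Gradient magnitude |∇z| = √(a² + b²) = √(0.24182 + 0.00291) = 0.49470.
True dip = arctan(0.49470) = 26.3°, dipping toward W (azimuth ≈ 276°).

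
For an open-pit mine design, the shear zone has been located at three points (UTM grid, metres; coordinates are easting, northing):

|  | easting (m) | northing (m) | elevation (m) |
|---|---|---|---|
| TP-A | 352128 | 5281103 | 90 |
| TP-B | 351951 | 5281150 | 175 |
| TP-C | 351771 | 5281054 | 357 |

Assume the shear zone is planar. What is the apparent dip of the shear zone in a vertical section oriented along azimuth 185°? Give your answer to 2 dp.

35.73°

Let the plane be z = a·easting + b·northing + c.
TP-B−TP-A: −177a + 47b = 85;  TP-C−TP-A: −357a − 49b = 267.
Solving gives a = −0.65669, b = −0.66455.
Unit vector along 185° is (sin 185°, cos 185°) = (-0.0872, -0.9962).
Slope in that direction = a·(-0.0872) + b·(-0.9962) = 0.71925.
Apparent dip = arctan|0.71925| = 35.73° (true dip is 43.1°, so apparent ≤ true as expected).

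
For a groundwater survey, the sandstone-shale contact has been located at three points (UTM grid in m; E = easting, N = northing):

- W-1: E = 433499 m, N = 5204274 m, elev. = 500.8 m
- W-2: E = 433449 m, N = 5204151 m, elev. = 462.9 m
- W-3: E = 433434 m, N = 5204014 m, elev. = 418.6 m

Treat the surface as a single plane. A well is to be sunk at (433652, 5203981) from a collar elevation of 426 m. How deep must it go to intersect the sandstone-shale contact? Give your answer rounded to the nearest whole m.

29 m

Let the plane be z = a·E + b·N + c.
W-2−W-1: −50a − 123b = −37.9;  W-3−W-1: −65a − 260b = −82.2.
Solving gives a = −0.05126873, b = 0.32897103.
Then c = 500.8 − a·433499 − b·5204274 = −1689329.63.
At (433652, 5203981): z_contact = −22232.8 + 1711959.0 − 1689329.63 = 396.6 m.
Depth below ground = 426 − 396.6 = 29 m.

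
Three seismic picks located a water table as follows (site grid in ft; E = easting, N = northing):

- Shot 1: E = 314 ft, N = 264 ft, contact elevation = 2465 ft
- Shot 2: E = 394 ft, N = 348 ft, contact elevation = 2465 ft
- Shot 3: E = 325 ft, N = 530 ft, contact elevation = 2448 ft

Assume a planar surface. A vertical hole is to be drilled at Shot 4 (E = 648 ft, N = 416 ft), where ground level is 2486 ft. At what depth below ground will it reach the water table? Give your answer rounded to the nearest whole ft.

Let the plane be z = a·E + b·N + c.
Shot 2−Shot 1: 80a + 84b = 0;  Shot 3−Shot 1: 11a + 266b = −17.
Solving gives a = 0.07015, b = −0.06681.
Then c = 2465 − a·314 − b·264 = 2460.61.
At (648, 416): z_contact = 45.5 − 27.8 + 2460.61 = 2478.3 ft.
Depth below ground = 2486 − 2478.3 = 8 ft.

8 ft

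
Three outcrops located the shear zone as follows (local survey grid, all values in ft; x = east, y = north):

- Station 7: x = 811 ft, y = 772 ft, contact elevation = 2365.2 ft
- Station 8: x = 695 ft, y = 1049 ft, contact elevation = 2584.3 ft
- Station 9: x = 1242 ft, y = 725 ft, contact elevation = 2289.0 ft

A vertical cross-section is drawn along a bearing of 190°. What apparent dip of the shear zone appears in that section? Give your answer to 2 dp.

Let the plane be z = a·x + b·y + c.
Station 8−Station 7: −116a + 277b = 219.1;  Station 9−Station 7: 431a − 47b = −76.2.
Solving gives a = −0.09488, b = 0.75124.
Unit vector along 190° is (sin 190°, cos 190°) = (-0.1736, -0.9848).
Slope in that direction = a·(-0.1736) + b·(-0.9848) = −0.72336.
Apparent dip = arctan|0.72336| = 35.88° (true dip is 37.1°, so apparent ≤ true as expected).

35.88°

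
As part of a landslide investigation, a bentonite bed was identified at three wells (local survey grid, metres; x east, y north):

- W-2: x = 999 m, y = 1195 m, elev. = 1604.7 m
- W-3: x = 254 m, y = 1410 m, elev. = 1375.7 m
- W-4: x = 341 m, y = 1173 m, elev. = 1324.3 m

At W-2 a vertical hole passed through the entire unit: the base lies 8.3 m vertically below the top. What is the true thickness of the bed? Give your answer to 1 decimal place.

Let the plane be z = a·x + b·y + c.
W-3−W-2: −745a + 215b = −229;  W-4−W-2: −658a − 22b = −280.4.
Solving gives a = 0.41381, b = 0.36878.
|∇z| = √(a²+b²) = 0.55429, so dip δ = arctan(0.55429) = 29.00°.
True thickness = vertical thickness × cos δ = 8.3 × cos 29.00° = 7.3 m.

7.3 m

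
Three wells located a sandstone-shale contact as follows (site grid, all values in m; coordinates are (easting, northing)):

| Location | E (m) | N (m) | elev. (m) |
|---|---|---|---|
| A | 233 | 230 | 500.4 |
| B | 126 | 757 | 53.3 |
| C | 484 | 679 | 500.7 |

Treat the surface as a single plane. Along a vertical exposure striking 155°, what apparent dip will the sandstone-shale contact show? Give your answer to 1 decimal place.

46.0°

Two edge vectors: A→B = (-107, 527, -447.1), A→C = (251, 449, 0.3).
Normal n = (A→B) × (A→C) = (200906, -112190, -180320).
So ∂z/∂E = −n_x/n_z = 1.11416 and ∂z/∂N = −n_y/n_z = −0.62217.
Unit vector along 155° is (sin 155°, cos 155°) = (0.4226, -0.9063).
Slope in that direction = a·(0.4226) + b·(-0.9063) = 1.03474.
Apparent dip = arctan|1.03474| = 46.0° (true dip is 51.9°, so apparent ≤ true as expected).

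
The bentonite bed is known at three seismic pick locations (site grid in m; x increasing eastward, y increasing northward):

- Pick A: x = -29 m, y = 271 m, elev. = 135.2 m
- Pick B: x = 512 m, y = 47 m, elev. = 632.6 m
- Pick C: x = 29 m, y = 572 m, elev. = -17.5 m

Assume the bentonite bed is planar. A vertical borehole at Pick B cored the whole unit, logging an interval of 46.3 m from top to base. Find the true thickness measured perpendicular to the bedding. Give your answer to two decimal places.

34.19 m

Two edge vectors: Pick A→Pick B = (541, -224, 497.4), Pick A→Pick C = (58, 301, -152.7).
Normal n = (Pick A→Pick B) × (Pick A→Pick C) = (-115512.6, 111459.9, 175833).
So ∂z/∂x = −n_x/n_z = 0.65694 and ∂z/∂y = −n_y/n_z = −0.63390.
|∇z| = √(a²+b²) = 0.91291, so dip δ = arctan(0.91291) = 42.39°.
True thickness = vertical thickness × cos δ = 46.3 × cos 42.39° = 34.19 m.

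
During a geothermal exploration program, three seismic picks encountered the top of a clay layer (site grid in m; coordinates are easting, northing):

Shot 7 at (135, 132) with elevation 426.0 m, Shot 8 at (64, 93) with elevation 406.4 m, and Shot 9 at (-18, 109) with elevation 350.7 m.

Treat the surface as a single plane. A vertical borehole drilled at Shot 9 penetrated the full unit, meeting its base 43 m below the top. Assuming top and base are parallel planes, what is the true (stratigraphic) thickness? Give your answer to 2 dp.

33.76 m

Two edge vectors: Shot 7→Shot 8 = (-71, -39, -19.6), Shot 7→Shot 9 = (-153, -23, -75.3).
Normal n = (Shot 7→Shot 8) × (Shot 7→Shot 9) = (2485.9, -2347.5, -4334).
So ∂z/∂easting = −n_x/n_z = 0.57358 and ∂z/∂northing = −n_y/n_z = −0.54165.
|∇z| = √(a²+b²) = 0.78891, so dip δ = arctan(0.78891) = 38.27°.
True thickness = vertical thickness × cos δ = 43 × cos 38.27° = 33.76 m.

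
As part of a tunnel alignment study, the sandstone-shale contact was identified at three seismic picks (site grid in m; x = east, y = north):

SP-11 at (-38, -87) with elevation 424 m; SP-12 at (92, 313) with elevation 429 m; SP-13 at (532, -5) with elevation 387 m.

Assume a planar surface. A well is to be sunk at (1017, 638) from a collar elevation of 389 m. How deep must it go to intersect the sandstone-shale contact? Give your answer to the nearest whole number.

Two edge vectors: SP-11→SP-12 = (130, 400, 5), SP-11→SP-13 = (570, 82, -37).
Normal n = (SP-11→SP-12) × (SP-11→SP-13) = (-15210, 7660, -217340).
So ∂z/∂x = −n_x/n_z = −0.06998 and ∂z/∂y = −n_y/n_z = 0.03524.
Intercept c from SP-11: 424 − 2.66 + 3.07 = 424.41.
At (1017, 638): z_contact = −71.2 + 22.5 + 424.41 = 375.7 m.
Depth below ground = 389 − 375.7 = 13 m.

13 m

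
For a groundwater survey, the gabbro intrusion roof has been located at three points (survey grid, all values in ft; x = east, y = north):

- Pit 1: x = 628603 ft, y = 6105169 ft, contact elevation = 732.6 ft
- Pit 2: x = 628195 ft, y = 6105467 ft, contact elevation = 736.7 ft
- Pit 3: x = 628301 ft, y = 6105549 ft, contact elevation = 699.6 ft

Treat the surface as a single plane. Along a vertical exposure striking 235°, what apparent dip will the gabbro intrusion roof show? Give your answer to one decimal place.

15.3°

Let the plane be z = a·x + b·y + c.
Pit 2−Pit 1: −408a + 298b = 4.1;  Pit 3−Pit 1: −302a + 380b = −33.
Solving gives a = −0.17514, b = −0.22603.
Unit vector along 235° is (sin 235°, cos 235°) = (-0.8192, -0.5736).
Slope in that direction = a·(-0.8192) + b·(-0.5736) = 0.27312.
Apparent dip = arctan|0.27312| = 15.3° (true dip is 16.0°, so apparent ≤ true as expected).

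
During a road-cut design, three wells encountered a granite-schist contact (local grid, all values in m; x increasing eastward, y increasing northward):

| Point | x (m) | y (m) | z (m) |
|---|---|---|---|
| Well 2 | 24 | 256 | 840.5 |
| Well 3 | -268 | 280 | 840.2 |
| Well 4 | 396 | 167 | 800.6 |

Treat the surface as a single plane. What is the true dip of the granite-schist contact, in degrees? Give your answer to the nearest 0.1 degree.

34.7°

Let the plane be z = a·x + b·y + c.
Well 3−Well 2: −292a + 24b = −0.3;  Well 4−Well 2: 372a − 89b = −39.9.
Solving gives a = 0.05770, b = 0.68947.
Gradient magnitude |∇z| = √(a² + b²) = √(0.00333 + 0.47537) = 0.69188.
True dip = arctan(0.69188) = 34.7°, dipping toward S (azimuth ≈ 185°).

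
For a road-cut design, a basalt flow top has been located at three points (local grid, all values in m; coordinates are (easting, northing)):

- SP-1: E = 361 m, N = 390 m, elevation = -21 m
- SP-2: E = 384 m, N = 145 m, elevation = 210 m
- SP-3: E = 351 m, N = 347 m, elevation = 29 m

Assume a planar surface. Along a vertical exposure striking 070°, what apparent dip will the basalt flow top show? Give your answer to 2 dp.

Two edge vectors: SP-1→SP-2 = (23, -245, 231), SP-1→SP-3 = (-10, -43, 50).
Normal n = (SP-1→SP-2) × (SP-1→SP-3) = (-2317, -3460, -3439).
So ∂z/∂E = −n_x/n_z = −0.67374 and ∂z/∂N = −n_y/n_z = −1.00611.
Unit vector along 070° is (sin 70°, cos 70°) = (0.9397, 0.3420).
Slope in that direction = a·(0.9397) + b·(0.3420) = −0.97722.
Apparent dip = arctan|0.97722| = 44.34° (true dip is 50.4°, so apparent ≤ true as expected).

44.34°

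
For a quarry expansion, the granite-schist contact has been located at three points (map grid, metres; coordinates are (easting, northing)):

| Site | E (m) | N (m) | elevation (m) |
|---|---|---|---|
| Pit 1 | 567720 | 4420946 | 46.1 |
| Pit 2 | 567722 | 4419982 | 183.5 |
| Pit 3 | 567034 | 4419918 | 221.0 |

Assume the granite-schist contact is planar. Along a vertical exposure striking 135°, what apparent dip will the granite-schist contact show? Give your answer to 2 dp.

Two edge vectors: Pit 1→Pit 2 = (2, -964, 137.4), Pit 1→Pit 3 = (-686, -1028, 174.9).
Normal n = (Pit 1→Pit 2) × (Pit 1→Pit 3) = (-27356.4, -94606.2, -663360).
So ∂z/∂E = −n_x/n_z = −0.04124 and ∂z/∂N = −n_y/n_z = −0.14262.
Unit vector along 135° is (sin 135°, cos 135°) = (0.7071, -0.7071).
Slope in that direction = a·(0.7071) + b·(-0.7071) = 0.07168.
Apparent dip = arctan|0.07168| = 4.10° (true dip is 8.4°, so apparent ≤ true as expected).

4.10°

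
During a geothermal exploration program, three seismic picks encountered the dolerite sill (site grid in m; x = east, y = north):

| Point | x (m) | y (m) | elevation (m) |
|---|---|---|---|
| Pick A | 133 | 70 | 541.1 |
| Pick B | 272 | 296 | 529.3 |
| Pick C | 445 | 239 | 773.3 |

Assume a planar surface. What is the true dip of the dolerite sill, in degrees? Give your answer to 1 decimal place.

54.2°

Let the plane be z = a·x + b·y + c.
Pick B−Pick A: 139a + 226b = −11.8;  Pick C−Pick A: 312a + 169b = 232.2.
Solving gives a = 1.15845, b = −0.76471.
Gradient magnitude |∇z| = √(a² + b²) = √(1.34200 + 0.58478) = 1.38809.
True dip = arctan(1.38809) = 54.2°, dipping toward WNW (azimuth ≈ 303°).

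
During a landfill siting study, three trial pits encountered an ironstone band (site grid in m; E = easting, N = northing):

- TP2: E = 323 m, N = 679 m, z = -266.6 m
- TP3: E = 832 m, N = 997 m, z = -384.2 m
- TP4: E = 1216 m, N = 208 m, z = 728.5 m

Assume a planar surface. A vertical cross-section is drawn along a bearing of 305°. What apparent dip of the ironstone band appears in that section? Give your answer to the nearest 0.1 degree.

47.2°

Two edge vectors: TP2→TP3 = (509, 318, -117.6), TP2→TP4 = (893, -471, 995.1).
Normal n = (TP2→TP3) × (TP2→TP4) = (261052.2, -611522.7, -523713).
So ∂z/∂E = −n_x/n_z = 0.49846 and ∂z/∂N = −n_y/n_z = −1.16767.
Unit vector along 305° is (sin 305°, cos 305°) = (-0.8192, 0.5736).
Slope in that direction = a·(-0.8192) + b·(0.5736) = −1.07806.
Apparent dip = arctan|1.07806| = 47.2° (true dip is 51.8°, so apparent ≤ true as expected).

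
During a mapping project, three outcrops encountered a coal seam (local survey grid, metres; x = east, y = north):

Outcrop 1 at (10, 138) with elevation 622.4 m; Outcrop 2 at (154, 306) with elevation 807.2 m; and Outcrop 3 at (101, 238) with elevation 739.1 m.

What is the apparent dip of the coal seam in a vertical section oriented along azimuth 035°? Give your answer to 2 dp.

Two edge vectors: Outcrop 1→Outcrop 2 = (144, 168, 184.8), Outcrop 1→Outcrop 3 = (91, 100, 116.7).
Normal n = (Outcrop 1→Outcrop 2) × (Outcrop 1→Outcrop 3) = (1125.6, 12, -888).
So ∂z/∂x = −n_x/n_z = 1.26757 and ∂z/∂y = −n_y/n_z = 0.01351.
Unit vector along 035° is (sin 35°, cos 35°) = (0.5736, 0.8192).
Slope in that direction = a·(0.5736) + b·(0.8192) = 0.73812.
Apparent dip = arctan|0.73812| = 36.43° (true dip is 51.7°, so apparent ≤ true as expected).

36.43°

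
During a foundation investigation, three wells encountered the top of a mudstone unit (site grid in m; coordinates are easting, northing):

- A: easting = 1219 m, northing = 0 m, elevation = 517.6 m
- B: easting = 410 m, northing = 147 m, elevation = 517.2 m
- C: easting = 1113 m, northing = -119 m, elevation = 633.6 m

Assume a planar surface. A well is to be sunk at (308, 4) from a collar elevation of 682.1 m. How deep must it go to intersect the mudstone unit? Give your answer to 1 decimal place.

Two edge vectors: A→B = (-809, 147, -0.4), A→C = (-106, -119, 116).
Normal n = (A→B) × (A→C) = (17004.4, 93886.4, 111853).
So ∂z/∂easting = −n_x/n_z = −0.152025 and ∂z/∂northing = −n_y/n_z = −0.839373.
Intercept c from A: 517.6 + 185.32 + 0.00 = 702.92.
At (308, 4): z_contact = −46.82 − 3.36 + 702.92 = 652.74 m.
Depth below ground = 682.1 − 652.74 = 29.4 m.

29.4 m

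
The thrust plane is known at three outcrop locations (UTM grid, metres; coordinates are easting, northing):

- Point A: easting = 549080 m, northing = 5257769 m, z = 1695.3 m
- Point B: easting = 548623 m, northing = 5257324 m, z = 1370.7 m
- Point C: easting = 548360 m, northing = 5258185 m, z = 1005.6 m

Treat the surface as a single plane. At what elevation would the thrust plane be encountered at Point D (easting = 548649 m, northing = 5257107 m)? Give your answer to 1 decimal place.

Two edge vectors: Point A→Point B = (-457, -445, -324.6), Point A→Point C = (-720, 416, -689.7).
Normal n = (Point A→Point B) × (Point A→Point C) = (441950.1, -81480.9, -510512).
So ∂z/∂easting = −n_x/n_z = 0.865699729 and ∂z/∂northing = −n_y/n_z = −0.159606238.
Intercept c from Point A: 1695.3 − 475338.41 + 839172.73 = 365529.63.
At (548649, 5257107): z = 474965.3 − 839067.1 + 365529.63 = 1427.8 m.

1427.8 m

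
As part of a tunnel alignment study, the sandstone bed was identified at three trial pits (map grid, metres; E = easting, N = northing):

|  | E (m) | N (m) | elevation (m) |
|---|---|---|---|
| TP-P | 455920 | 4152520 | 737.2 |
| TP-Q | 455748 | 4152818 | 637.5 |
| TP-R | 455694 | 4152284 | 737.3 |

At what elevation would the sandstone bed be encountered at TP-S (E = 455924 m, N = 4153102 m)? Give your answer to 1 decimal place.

Let the plane be z = a·E + b·N + c.
TP-Q−TP-P: −172a + 298b = −99.7;  TP-R−TP-P: −226a − 236b = 0.1.
Solving gives a = 0.217707986, b = −0.208906800.
Then c = 737.2 − a·455920 − b·4152520 = 768969.44.
At (455924, 4153102): z = 99258.3 − 867611.2 + 768969.44 = 616.5 m.

616.5 m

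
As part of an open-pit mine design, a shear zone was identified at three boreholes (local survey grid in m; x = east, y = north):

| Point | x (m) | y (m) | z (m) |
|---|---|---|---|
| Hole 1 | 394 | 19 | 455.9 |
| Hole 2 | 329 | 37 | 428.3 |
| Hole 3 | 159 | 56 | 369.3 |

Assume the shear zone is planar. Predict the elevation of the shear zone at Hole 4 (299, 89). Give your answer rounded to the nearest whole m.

395 m

Two edge vectors: Hole 1→Hole 2 = (-65, 18, -27.6), Hole 1→Hole 3 = (-235, 37, -86.6).
Normal n = (Hole 1→Hole 2) × (Hole 1→Hole 3) = (-537.6, 857, 1825).
So ∂z/∂x = −n_x/n_z = 0.29458 and ∂z/∂y = −n_y/n_z = −0.46959.
Intercept c from Hole 1: 455.9 − 116.06 + 8.92 = 348.76.
At (299, 89): z = 88.1 − 41.8 + 348.76 = 395.0 m.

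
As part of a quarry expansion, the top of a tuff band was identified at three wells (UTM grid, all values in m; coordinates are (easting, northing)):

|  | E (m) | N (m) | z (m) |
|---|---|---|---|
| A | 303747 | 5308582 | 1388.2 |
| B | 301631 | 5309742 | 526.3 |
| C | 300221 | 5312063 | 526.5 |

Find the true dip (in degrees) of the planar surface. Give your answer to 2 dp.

35.55°

Let the plane be z = a·E + b·N + c.
B−A: −2116a + 1160b = −861.9;  C−A: −3526a + 3481b = −861.7.
Solving gives a = 0.61078, b = 0.37113.
Gradient magnitude |∇z| = √(a² + b²) = √(0.37306 + 0.13774) = 0.71470.
True dip = arctan(0.71470) = 35.55°, dipping toward WSW (azimuth ≈ 239°).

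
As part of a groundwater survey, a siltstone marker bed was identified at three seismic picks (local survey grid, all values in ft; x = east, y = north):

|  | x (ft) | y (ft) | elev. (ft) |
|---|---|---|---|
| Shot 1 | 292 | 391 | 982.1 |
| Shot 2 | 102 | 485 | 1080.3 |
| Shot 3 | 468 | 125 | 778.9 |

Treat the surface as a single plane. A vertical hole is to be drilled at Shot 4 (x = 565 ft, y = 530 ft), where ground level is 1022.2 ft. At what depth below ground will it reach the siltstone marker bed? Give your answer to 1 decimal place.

Let the plane be z = a·x + b·y + c.
Shot 2−Shot 1: −190a + 94b = 98.2;  Shot 3−Shot 1: 176a − 266b = −203.2.
Solving gives a = −0.20651, b = 0.62727.
Then c = 982.1 − a·292 − b·391 = 797.14.
At (565, 530): z_contact = −116.68 + 332.46 + 797.14 = 1012.91 ft.
Depth below ground = 1022.2 − 1012.91 = 9.3 ft.

9.3 ft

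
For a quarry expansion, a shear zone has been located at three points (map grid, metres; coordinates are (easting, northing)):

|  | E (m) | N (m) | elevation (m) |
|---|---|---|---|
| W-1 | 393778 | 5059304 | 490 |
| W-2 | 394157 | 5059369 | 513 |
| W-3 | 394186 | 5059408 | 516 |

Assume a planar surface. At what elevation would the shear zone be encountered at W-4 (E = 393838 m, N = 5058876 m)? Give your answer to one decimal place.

477.7 m

Let the plane be z = a·E + b·N + c.
W-2−W-1: 379a + 65b = 23;  W-3−W-1: 408a + 104b = 26.
Solving gives a = 0.054435484, b = 0.036445409.
Then c = 490 − a·393778 − b·5059304 = −205333.90.
At (393838, 5058876): z = 21438.8 + 184372.8 − 205333.90 = 477.7 m.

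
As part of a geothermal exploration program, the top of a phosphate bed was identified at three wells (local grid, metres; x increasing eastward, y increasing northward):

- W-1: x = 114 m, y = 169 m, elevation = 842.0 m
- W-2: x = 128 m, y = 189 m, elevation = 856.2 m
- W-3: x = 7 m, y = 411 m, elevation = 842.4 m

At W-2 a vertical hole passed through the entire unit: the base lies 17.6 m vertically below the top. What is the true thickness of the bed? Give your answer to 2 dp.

14.56 m

Two edge vectors: W-1→W-2 = (14, 20, 14.2), W-1→W-3 = (-107, 242, 0.4).
Normal n = (W-1→W-2) × (W-1→W-3) = (-3428.4, -1525, 5528).
So ∂z/∂x = −n_x/n_z = 0.62019 and ∂z/∂y = −n_y/n_z = 0.27587.
|∇z| = √(a²+b²) = 0.67878, so dip δ = arctan(0.67878) = 34.17°.
True thickness = vertical thickness × cos δ = 17.6 × cos 34.17° = 14.56 m.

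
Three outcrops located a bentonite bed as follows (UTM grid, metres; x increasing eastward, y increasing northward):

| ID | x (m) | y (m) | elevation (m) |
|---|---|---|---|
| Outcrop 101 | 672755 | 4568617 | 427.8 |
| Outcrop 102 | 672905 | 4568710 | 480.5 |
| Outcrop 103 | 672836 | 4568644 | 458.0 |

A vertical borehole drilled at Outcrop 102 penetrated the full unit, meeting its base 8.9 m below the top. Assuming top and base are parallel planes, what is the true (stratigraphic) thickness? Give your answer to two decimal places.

Let the plane be z = a·x + b·y + c.
Outcrop 102−Outcrop 101: 150a + 93b = 52.7;  Outcrop 103−Outcrop 101: 81a + 27b = 30.2.
Solving gives a = 0.39785, b = −0.07502.
|∇z| = √(a²+b²) = 0.40486, so dip δ = arctan(0.40486) = 22.04°.
True thickness = vertical thickness × cos δ = 8.9 × cos 22.04° = 8.25 m.

8.25 m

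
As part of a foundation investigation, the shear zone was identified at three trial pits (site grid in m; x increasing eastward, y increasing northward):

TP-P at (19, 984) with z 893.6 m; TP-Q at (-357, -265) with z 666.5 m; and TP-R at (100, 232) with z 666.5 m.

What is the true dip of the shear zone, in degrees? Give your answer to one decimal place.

Two edge vectors: TP-P→TP-Q = (-376, -1249, -227.1), TP-P→TP-R = (81, -752, -227.1).
Normal n = (TP-P→TP-Q) × (TP-P→TP-R) = (112868.7, -103784.7, 383921).
So ∂z/∂x = −n_x/n_z = −0.29399 and ∂z/∂y = −n_y/n_z = 0.27033.
Gradient magnitude |∇z| = √(a² + b²) = √(0.08643 + 0.07308) = 0.39938.
True dip = arctan(0.39938) = 21.8°, dipping toward SE (azimuth ≈ 133°).

21.8°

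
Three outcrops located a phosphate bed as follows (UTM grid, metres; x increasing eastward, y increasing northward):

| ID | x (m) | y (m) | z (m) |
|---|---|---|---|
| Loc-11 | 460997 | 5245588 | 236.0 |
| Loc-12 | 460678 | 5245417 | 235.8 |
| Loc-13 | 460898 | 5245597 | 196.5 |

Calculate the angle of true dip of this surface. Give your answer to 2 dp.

Let the plane be z = a·x + b·y + c.
Loc-12−Loc-11: −319a − 171b = −0.2;  Loc-13−Loc-11: −99a + 9b = −39.5.
Solving gives a = 0.34123, b = −0.63539.
Gradient magnitude |∇z| = √(a² + b²) = √(0.11644 + 0.40372) = 0.72122.
True dip = arctan(0.72122) = 35.80°, dipping toward NNW (azimuth ≈ 332°).

35.80°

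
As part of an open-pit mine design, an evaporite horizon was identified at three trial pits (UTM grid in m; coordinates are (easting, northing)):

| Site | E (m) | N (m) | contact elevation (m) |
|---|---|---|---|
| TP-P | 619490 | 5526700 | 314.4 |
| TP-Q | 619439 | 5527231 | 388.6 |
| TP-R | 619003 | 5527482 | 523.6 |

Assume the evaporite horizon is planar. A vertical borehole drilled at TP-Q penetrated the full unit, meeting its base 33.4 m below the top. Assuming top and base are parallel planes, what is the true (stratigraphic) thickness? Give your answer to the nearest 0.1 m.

Two edge vectors: TP-P→TP-Q = (-51, 531, 74.2), TP-P→TP-R = (-487, 782, 209.2).
Normal n = (TP-P→TP-Q) × (TP-P→TP-R) = (53060.8, -25466.2, 218715).
So ∂z/∂E = −n_x/n_z = −0.24260 and ∂z/∂N = −n_y/n_z = 0.11644.
|∇z| = √(a²+b²) = 0.26910, so dip δ = arctan(0.26910) = 15.06°.
True thickness = vertical thickness × cos δ = 33.4 × cos 15.06° = 32.3 m.

32.3 m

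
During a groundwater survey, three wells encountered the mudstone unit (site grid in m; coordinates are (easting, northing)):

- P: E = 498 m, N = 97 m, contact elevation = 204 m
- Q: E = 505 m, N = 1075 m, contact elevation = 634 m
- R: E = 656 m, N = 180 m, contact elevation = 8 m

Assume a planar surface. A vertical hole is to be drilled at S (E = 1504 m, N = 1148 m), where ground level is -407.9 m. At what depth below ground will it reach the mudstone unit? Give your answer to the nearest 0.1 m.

400.8 m

Two edge vectors: P→Q = (7, 978, 430), P→R = (158, 83, -196).
Normal n = (P→Q) × (P→R) = (-227378, 69312, -153943).
So ∂z/∂E = −n_x/n_z = −1.477027 and ∂z/∂N = −n_y/n_z = 0.450245.
Intercept c from P: 204 + 735.56 − 43.67 = 895.89.
At (1504, 1148): z_contact = −2221.45 + 516.88 + 895.89 = -808.68 m.
Depth below ground = -407.9 − (-808.68) = 400.8 m.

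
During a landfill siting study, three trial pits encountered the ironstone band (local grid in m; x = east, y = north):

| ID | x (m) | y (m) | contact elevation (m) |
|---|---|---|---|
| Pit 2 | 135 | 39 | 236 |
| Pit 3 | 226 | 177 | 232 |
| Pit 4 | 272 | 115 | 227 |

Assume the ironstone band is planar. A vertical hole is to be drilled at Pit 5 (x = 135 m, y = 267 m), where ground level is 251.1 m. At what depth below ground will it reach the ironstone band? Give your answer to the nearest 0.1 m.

Two edge vectors: Pit 2→Pit 3 = (91, 138, -4), Pit 2→Pit 4 = (137, 76, -9).
Normal n = (Pit 2→Pit 3) × (Pit 2→Pit 4) = (-938, 271, -11990).
So ∂z/∂x = −n_x/n_z = −0.07823 and ∂z/∂y = −n_y/n_z = 0.02260.
Intercept c from Pit 2: 236 + 10.56 − 0.88 = 245.68.
At (135, 267): z_contact = −10.56 + 6.03 + 245.68 = 241.15 m.
Depth below ground = 251.1 − 241.15 = 9.9 m.

9.9 m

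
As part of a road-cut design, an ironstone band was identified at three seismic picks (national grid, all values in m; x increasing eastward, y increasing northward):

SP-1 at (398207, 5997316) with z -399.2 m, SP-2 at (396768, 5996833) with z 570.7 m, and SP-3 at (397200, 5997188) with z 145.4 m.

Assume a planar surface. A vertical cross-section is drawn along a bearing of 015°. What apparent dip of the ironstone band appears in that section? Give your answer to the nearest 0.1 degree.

36.3°

Two edge vectors: SP-1→SP-2 = (-1439, -483, 969.9), SP-1→SP-3 = (-1007, -128, 544.6).
Normal n = (SP-1→SP-2) × (SP-1→SP-3) = (-138894.6, -193009.9, -302189).
So ∂z/∂x = −n_x/n_z = −0.45963 and ∂z/∂y = −n_y/n_z = −0.63871.
Unit vector along 015° is (sin 15°, cos 15°) = (0.2588, 0.9659).
Slope in that direction = a·(0.2588) + b·(0.9659) = −0.73590.
Apparent dip = arctan|0.73590| = 36.3° (true dip is 38.2°, so apparent ≤ true as expected).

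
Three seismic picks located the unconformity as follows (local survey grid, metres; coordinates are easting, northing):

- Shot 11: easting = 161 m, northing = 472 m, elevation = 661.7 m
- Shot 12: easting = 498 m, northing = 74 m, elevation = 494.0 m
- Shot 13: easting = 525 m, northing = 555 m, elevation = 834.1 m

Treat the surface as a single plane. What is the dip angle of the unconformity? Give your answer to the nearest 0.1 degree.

37.2°

Let the plane be z = a·easting + b·northing + c.
Shot 12−Shot 11: 337a − 398b = −167.7;  Shot 13−Shot 11: 364a + 83b = 172.4.
Solving gives a = 0.31645, b = 0.68931.
Gradient magnitude |∇z| = √(a² + b²) = √(0.10014 + 0.47514) = 0.75847.
True dip = arctan(0.75847) = 37.2°, dipping toward SSW (azimuth ≈ 205°).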